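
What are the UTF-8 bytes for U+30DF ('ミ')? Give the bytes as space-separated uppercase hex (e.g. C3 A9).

U+30DF = 0x30DF = 12511 decimal. In range U+0800–U+FFFF → 3-byte form: 1110xxxx 10xxxxxx 10xxxxxx.
Binary (16 bits): 0011000011011111.
Split 4+6+6: 0011 | 000011 | 011111.
Byte 1: 11100011 = 0xE3.
Byte 2: 10000011 = 0x83.
Byte 3: 10011111 = 0x9F.

E3 83 9F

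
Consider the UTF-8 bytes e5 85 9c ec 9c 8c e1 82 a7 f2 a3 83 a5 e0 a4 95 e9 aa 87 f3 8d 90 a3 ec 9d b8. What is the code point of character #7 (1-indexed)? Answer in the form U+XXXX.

U+CD423

Offset 0: leading byte 0xE5 = 11100101 → 3-byte char #1 = E5 85 9C.
Offset 3: leading byte 0xEC = 11101100 → 3-byte char #2 = EC 9C 8C.
Offset 6: leading byte 0xE1 = 11100001 → 3-byte char #3 = E1 82 A7.
Offset 9: leading byte 0xF2 = 11110010 → 4-byte char #4 = F2 A3 83 A5.
Offset 13: leading byte 0xE0 = 11100000 → 3-byte char #5 = E0 A4 95.
Offset 16: leading byte 0xE9 = 11101001 → 3-byte char #6 = E9 AA 87.
Offset 19: leading byte 0xF3 = 11110011 → 4-byte char #7 = F3 8D 90 A3.
Leading byte 0xF3 = 11110011 matches 11110xxx → 4-byte sequence.
Byte 1: 0xF3 = 11110011, payload 011 (3 bits).
Byte 2: 0x8D = 10001101 (10xxxxxx ✓), payload 001101.
Byte 3: 0x90 = 10010000 (10xxxxxx ✓), payload 010000.
Byte 4: 0xA3 = 10100011 (10xxxxxx ✓), payload 100011.
Concatenate: 011001101010000100011 = 0xCD423 (21 bits → U+CD423).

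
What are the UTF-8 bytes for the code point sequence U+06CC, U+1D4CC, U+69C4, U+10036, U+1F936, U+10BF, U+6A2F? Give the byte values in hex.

U+06CC: 2-byte form → DB 8C.
U+1D4CC: 4-byte form → F0 9D 93 8C.
U+69C4: 3-byte form → E6 A7 84.
U+10036: 4-byte form → F0 90 80 B6.
U+1F936: 4-byte form → F0 9F A4 B6.
U+10BF: 3-byte form → E1 82 BF.
U+6A2F: 3-byte form → E6 A8 AF.
Concatenated (23 bytes): DB 8C F0 9D 93 8C E6 A7 84 F0 90 80 B6 F0 9F A4 B6 E1 82 BF E6 A8 AF.

DB 8C F0 9D 93 8C E6 A7 84 F0 90 80 B6 F0 9F A4 B6 E1 82 BF E6 A8 AF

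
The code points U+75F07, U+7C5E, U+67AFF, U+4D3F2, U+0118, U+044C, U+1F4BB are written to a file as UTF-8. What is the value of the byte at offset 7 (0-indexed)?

0xF1

U+75F07 → 4-byte form F1 B5 BC 87 at offsets 0–3.
U+7C5E → 3-byte form E7 B1 9E at offsets 4–6.
U+67AFF → 4-byte form F1 A7 AB BF at offsets 7–10.
Offset 7 falls in char 3's range; it's byte 1 of F1 A7 AB BF = 0xF1.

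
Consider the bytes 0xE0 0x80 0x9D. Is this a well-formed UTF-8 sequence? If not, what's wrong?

invalid (overlong encoding)

Leading byte 0xE0 = 11100000 → 3-byte form.
Continuation bytes all match 10xxxxxx. Payload decodes to 0x1D.
But 0x1D < 0x800, the minimum for a 3-byte sequence — this is an overlong encoding.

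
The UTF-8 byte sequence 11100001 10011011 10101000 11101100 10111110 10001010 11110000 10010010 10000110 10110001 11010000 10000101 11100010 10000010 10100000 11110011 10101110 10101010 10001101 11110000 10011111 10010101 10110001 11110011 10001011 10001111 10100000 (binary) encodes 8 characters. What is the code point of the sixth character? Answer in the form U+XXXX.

U+EEA8D

Offset 0: leading byte 0xE1 = 11100001 → 3-byte char #1 = E1 9B A8.
Offset 3: leading byte 0xEC = 11101100 → 3-byte char #2 = EC BE 8A.
Offset 6: leading byte 0xF0 = 11110000 → 4-byte char #3 = F0 92 86 B1.
Offset 10: leading byte 0xD0 = 11010000 → 2-byte char #4 = D0 85.
Offset 12: leading byte 0xE2 = 11100010 → 3-byte char #5 = E2 82 A0.
Offset 15: leading byte 0xF3 = 11110011 → 4-byte char #6 = F3 AE AA 8D.
Leading byte 0xF3 = 11110011 matches 11110xxx → 4-byte sequence.
Byte 1: 0xF3 = 11110011, payload 011 (3 bits).
Byte 2: 0xAE = 10101110 (10xxxxxx ✓), payload 101110.
Byte 3: 0xAA = 10101010 (10xxxxxx ✓), payload 101010.
Byte 4: 0x8D = 10001101 (10xxxxxx ✓), payload 001101.
Concatenate: 011101110101010001101 = 0xEEA8D (21 bits → U+EEA8D).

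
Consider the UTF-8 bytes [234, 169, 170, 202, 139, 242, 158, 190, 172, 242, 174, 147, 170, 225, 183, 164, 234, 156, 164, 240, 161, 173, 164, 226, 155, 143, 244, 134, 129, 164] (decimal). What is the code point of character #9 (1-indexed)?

U+106064

Offset 0: leading byte 0xEA = 11101010 → 3-byte char #1 = EA A9 AA.
Offset 3: leading byte 0xCA = 11001010 → 2-byte char #2 = CA 8B.
Offset 5: leading byte 0xF2 = 11110010 → 4-byte char #3 = F2 9E BE AC.
Offset 9: leading byte 0xF2 = 11110010 → 4-byte char #4 = F2 AE 93 AA.
Offset 13: leading byte 0xE1 = 11100001 → 3-byte char #5 = E1 B7 A4.
Offset 16: leading byte 0xEA = 11101010 → 3-byte char #6 = EA 9C A4.
Offset 19: leading byte 0xF0 = 11110000 → 4-byte char #7 = F0 A1 AD A4.
Offset 23: leading byte 0xE2 = 11100010 → 3-byte char #8 = E2 9B 8F.
Offset 26: leading byte 0xF4 = 11110100 → 4-byte char #9 = F4 86 81 A4.
Leading byte 0xF4 = 11110100 matches 11110xxx → 4-byte sequence.
Byte 1: 0xF4 = 11110100, payload 100 (3 bits).
Byte 2: 0x86 = 10000110 (10xxxxxx ✓), payload 000110.
Byte 3: 0x81 = 10000001 (10xxxxxx ✓), payload 000001.
Byte 4: 0xA4 = 10100100 (10xxxxxx ✓), payload 100100.
Concatenate: 100000110000001100100 = 0x106064 (21 bits → U+106064).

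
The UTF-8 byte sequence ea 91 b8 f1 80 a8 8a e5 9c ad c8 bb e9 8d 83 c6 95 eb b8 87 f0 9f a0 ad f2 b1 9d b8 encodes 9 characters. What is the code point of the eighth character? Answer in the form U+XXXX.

Offset 0: leading byte 0xEA = 11101010 → 3-byte char #1 = EA 91 B8.
Offset 3: leading byte 0xF1 = 11110001 → 4-byte char #2 = F1 80 A8 8A.
Offset 7: leading byte 0xE5 = 11100101 → 3-byte char #3 = E5 9C AD.
Offset 10: leading byte 0xC8 = 11001000 → 2-byte char #4 = C8 BB.
Offset 12: leading byte 0xE9 = 11101001 → 3-byte char #5 = E9 8D 83.
Offset 15: leading byte 0xC6 = 11000110 → 2-byte char #6 = C6 95.
Offset 17: leading byte 0xEB = 11101011 → 3-byte char #7 = EB B8 87.
Offset 20: leading byte 0xF0 = 11110000 → 4-byte char #8 = F0 9F A0 AD.
Leading byte 0xF0 = 11110000 matches 11110xxx → 4-byte sequence.
Byte 1: 0xF0 = 11110000, payload 000 (3 bits).
Byte 2: 0x9F = 10011111 (10xxxxxx ✓), payload 011111.
Byte 3: 0xA0 = 10100000 (10xxxxxx ✓), payload 100000.
Byte 4: 0xAD = 10101101 (10xxxxxx ✓), payload 101101.
Concatenate: 000011111100000101101 = 0x1F82D (21 bits → U+1F82D).

U+1F82D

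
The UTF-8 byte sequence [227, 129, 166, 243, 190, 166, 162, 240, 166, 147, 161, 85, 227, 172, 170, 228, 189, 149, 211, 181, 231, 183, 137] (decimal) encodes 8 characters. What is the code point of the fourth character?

U+0055

Offset 0: leading byte 0xE3 = 11100011 → 3-byte char #1 = E3 81 A6.
Offset 3: leading byte 0xF3 = 11110011 → 4-byte char #2 = F3 BE A6 A2.
Offset 7: leading byte 0xF0 = 11110000 → 4-byte char #3 = F0 A6 93 A1.
Offset 11: leading byte 0x55 = 01010101 → 1-byte char #4 = 55.
Leading byte 0x55 = 01010101 matches 0xxxxxxx → 1-byte sequence.
Byte 1: 0x55 = 01010101, payload 1010101 (7 bits).
Concatenate: 1010101 = 0x55 (7 bits → U+0055).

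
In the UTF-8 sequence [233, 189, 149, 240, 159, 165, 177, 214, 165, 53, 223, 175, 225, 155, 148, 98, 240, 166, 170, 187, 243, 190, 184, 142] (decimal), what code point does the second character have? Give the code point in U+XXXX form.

Offset 0: leading byte 0xE9 = 11101001 → 3-byte char #1 = E9 BD 95.
Offset 3: leading byte 0xF0 = 11110000 → 4-byte char #2 = F0 9F A5 B1.
Leading byte 0xF0 = 11110000 matches 11110xxx → 4-byte sequence.
Byte 1: 0xF0 = 11110000, payload 000 (3 bits).
Byte 2: 0x9F = 10011111 (10xxxxxx ✓), payload 011111.
Byte 3: 0xA5 = 10100101 (10xxxxxx ✓), payload 100101.
Byte 4: 0xB1 = 10110001 (10xxxxxx ✓), payload 110001.
Concatenate: 000011111100101110001 = 0x1F971 (21 bits → U+1F971).

U+1F971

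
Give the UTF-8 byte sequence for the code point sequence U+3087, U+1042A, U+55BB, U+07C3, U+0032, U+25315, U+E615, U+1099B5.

E3 82 87 F0 90 90 AA E5 96 BB DF 83 32 F0 A5 8C 95 EE 98 95 F4 89 A6 B5

U+3087: 3-byte form → E3 82 87.
U+1042A: 4-byte form → F0 90 90 AA.
U+55BB: 3-byte form → E5 96 BB.
U+07C3: 2-byte form → DF 83.
U+0032: 1-byte form → 32.
U+25315: 4-byte form → F0 A5 8C 95.
U+E615: 3-byte form → EE 98 95.
U+1099B5: 4-byte form → F4 89 A6 B5.
Concatenated (24 bytes): E3 82 87 F0 90 90 AA E5 96 BB DF 83 32 F0 A5 8C 95 EE 98 95 F4 89 A6 B5.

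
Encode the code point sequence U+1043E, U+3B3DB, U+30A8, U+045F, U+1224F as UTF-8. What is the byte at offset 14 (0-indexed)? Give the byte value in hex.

0x92

U+1043E → 4-byte form F0 90 90 BE at offsets 0–3.
U+3B3DB → 4-byte form F0 BB 8F 9B at offsets 4–7.
U+30A8 → 3-byte form E3 82 A8 at offsets 8–10.
U+045F → 2-byte form D1 9F at offsets 11–12.
U+1224F → 4-byte form F0 92 89 8F at offsets 13–16.
Offset 14 falls in char 5's range; it's byte 2 of F0 92 89 8F = 0x92.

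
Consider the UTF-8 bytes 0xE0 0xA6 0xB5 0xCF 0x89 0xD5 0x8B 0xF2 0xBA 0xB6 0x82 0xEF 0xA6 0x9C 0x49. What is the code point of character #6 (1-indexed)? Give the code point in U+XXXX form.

Offset 0: leading byte 0xE0 = 11100000 → 3-byte char #1 = E0 A6 B5.
Offset 3: leading byte 0xCF = 11001111 → 2-byte char #2 = CF 89.
Offset 5: leading byte 0xD5 = 11010101 → 2-byte char #3 = D5 8B.
Offset 7: leading byte 0xF2 = 11110010 → 4-byte char #4 = F2 BA B6 82.
Offset 11: leading byte 0xEF = 11101111 → 3-byte char #5 = EF A6 9C.
Offset 14: leading byte 0x49 = 01001001 → 1-byte char #6 = 49.
Leading byte 0x49 = 01001001 matches 0xxxxxxx → 1-byte sequence.
Byte 1: 0x49 = 01001001, payload 1001001 (7 bits).
Concatenate: 1001001 = 0x49 (7 bits → U+0049).

U+0049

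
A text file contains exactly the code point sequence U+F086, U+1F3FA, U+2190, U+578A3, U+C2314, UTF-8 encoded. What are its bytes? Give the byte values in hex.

U+F086: 3-byte form → EF 82 86.
U+1F3FA: 4-byte form → F0 9F 8F BA.
U+2190: 3-byte form → E2 86 90.
U+578A3: 4-byte form → F1 97 A2 A3.
U+C2314: 4-byte form → F3 82 8C 94.
Concatenated (18 bytes): EF 82 86 F0 9F 8F BA E2 86 90 F1 97 A2 A3 F3 82 8C 94.

EF 82 86 F0 9F 8F BA E2 86 90 F1 97 A2 A3 F3 82 8C 94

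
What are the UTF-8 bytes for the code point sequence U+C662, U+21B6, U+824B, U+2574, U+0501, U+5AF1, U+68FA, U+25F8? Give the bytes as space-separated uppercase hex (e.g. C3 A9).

EC 99 A2 E2 86 B6 E8 89 8B E2 95 B4 D4 81 E5 AB B1 E6 A3 BA E2 97 B8

U+C662: 3-byte form → EC 99 A2.
U+21B6: 3-byte form → E2 86 B6.
U+824B: 3-byte form → E8 89 8B.
U+2574: 3-byte form → E2 95 B4.
U+0501: 2-byte form → D4 81.
U+5AF1: 3-byte form → E5 AB B1.
U+68FA: 3-byte form → E6 A3 BA.
U+25F8: 3-byte form → E2 97 B8.
Concatenated (23 bytes): EC 99 A2 E2 86 B6 E8 89 8B E2 95 B4 D4 81 E5 AB B1 E6 A3 BA E2 97 B8.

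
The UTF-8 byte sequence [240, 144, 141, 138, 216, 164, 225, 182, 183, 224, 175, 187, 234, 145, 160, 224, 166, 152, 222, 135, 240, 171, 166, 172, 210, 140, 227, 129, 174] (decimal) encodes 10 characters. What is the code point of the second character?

U+0624

Offset 0: leading byte 0xF0 = 11110000 → 4-byte char #1 = F0 90 8D 8A.
Offset 4: leading byte 0xD8 = 11011000 → 2-byte char #2 = D8 A4.
Leading byte 0xD8 = 11011000 matches 110xxxxx → 2-byte sequence.
Byte 1: 0xD8 = 11011000, payload 11000 (5 bits).
Byte 2: 0xA4 = 10100100 (10xxxxxx ✓), payload 100100.
Concatenate: 11000100100 = 0x624 (11 bits → U+0624).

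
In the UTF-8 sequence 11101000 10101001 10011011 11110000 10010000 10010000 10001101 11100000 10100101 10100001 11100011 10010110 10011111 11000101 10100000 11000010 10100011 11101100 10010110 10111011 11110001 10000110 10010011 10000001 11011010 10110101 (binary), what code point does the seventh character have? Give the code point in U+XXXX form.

U+C5BB

Offset 0: leading byte 0xE8 = 11101000 → 3-byte char #1 = E8 A9 9B.
Offset 3: leading byte 0xF0 = 11110000 → 4-byte char #2 = F0 90 90 8D.
Offset 7: leading byte 0xE0 = 11100000 → 3-byte char #3 = E0 A5 A1.
Offset 10: leading byte 0xE3 = 11100011 → 3-byte char #4 = E3 96 9F.
Offset 13: leading byte 0xC5 = 11000101 → 2-byte char #5 = C5 A0.
Offset 15: leading byte 0xC2 = 11000010 → 2-byte char #6 = C2 A3.
Offset 17: leading byte 0xEC = 11101100 → 3-byte char #7 = EC 96 BB.
Leading byte 0xEC = 11101100 matches 1110xxxx → 3-byte sequence.
Byte 1: 0xEC = 11101100, payload 1100 (4 bits).
Byte 2: 0x96 = 10010110 (10xxxxxx ✓), payload 010110.
Byte 3: 0xBB = 10111011 (10xxxxxx ✓), payload 111011.
Concatenate: 1100010110111011 = 0xC5BB (16 bits → U+C5BB).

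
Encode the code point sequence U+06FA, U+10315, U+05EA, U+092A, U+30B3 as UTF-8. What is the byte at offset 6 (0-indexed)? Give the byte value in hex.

0xD7

U+06FA → 2-byte form DB BA at offsets 0–1.
U+10315 → 4-byte form F0 90 8C 95 at offsets 2–5.
U+05EA → 2-byte form D7 AA at offsets 6–7.
Offset 6 falls in char 3's range; it's byte 1 of D7 AA = 0xD7.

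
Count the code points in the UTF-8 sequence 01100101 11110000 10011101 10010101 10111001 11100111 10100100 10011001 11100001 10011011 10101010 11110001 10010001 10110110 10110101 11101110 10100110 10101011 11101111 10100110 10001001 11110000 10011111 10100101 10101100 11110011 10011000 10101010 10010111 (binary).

9

Byte at offset 0: 0x65 = 01100101 → 1-byte char (#1). Advance 1.
Byte at offset 1: 0xF0 = 11110000 → 4-byte char (#2). Advance 4.
Byte at offset 5: 0xE7 = 11100111 → 3-byte char (#3). Advance 3.
Byte at offset 8: 0xE1 = 11100001 → 3-byte char (#4). Advance 3.
Byte at offset 11: 0xF1 = 11110001 → 4-byte char (#5). Advance 4.
Byte at offset 15: 0xEE = 11101110 → 3-byte char (#6). Advance 3.
Byte at offset 18: 0xEF = 11101111 → 3-byte char (#7). Advance 3.
Byte at offset 21: 0xF0 = 11110000 → 4-byte char (#8). Advance 4.
Byte at offset 25: 0xF3 = 11110011 → 4-byte char (#9). Advance 4.
Reached end at offset 29 after 9 code points.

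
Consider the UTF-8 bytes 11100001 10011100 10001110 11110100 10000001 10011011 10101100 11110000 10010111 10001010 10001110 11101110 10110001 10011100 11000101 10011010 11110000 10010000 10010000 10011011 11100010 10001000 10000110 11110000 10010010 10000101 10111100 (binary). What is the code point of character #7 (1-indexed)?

Offset 0: leading byte 0xE1 = 11100001 → 3-byte char #1 = E1 9C 8E.
Offset 3: leading byte 0xF4 = 11110100 → 4-byte char #2 = F4 81 9B AC.
Offset 7: leading byte 0xF0 = 11110000 → 4-byte char #3 = F0 97 8A 8E.
Offset 11: leading byte 0xEE = 11101110 → 3-byte char #4 = EE B1 9C.
Offset 14: leading byte 0xC5 = 11000101 → 2-byte char #5 = C5 9A.
Offset 16: leading byte 0xF0 = 11110000 → 4-byte char #6 = F0 90 90 9B.
Offset 20: leading byte 0xE2 = 11100010 → 3-byte char #7 = E2 88 86.
Leading byte 0xE2 = 11100010 matches 1110xxxx → 3-byte sequence.
Byte 1: 0xE2 = 11100010, payload 0010 (4 bits).
Byte 2: 0x88 = 10001000 (10xxxxxx ✓), payload 001000.
Byte 3: 0x86 = 10000110 (10xxxxxx ✓), payload 000110.
Concatenate: 0010001000000110 = 0x2206 (16 bits → U+2206).

U+2206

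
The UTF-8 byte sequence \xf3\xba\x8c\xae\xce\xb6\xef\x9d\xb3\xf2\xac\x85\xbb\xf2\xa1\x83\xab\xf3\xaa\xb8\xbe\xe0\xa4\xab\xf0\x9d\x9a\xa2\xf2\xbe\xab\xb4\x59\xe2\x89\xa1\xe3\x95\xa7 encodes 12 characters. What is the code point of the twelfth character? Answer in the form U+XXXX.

Offset 0: leading byte 0xF3 = 11110011 → 4-byte char #1 = F3 BA 8C AE.
Offset 4: leading byte 0xCE = 11001110 → 2-byte char #2 = CE B6.
Offset 6: leading byte 0xEF = 11101111 → 3-byte char #3 = EF 9D B3.
Offset 9: leading byte 0xF2 = 11110010 → 4-byte char #4 = F2 AC 85 BB.
Offset 13: leading byte 0xF2 = 11110010 → 4-byte char #5 = F2 A1 83 AB.
Offset 17: leading byte 0xF3 = 11110011 → 4-byte char #6 = F3 AA B8 BE.
Offset 21: leading byte 0xE0 = 11100000 → 3-byte char #7 = E0 A4 AB.
Offset 24: leading byte 0xF0 = 11110000 → 4-byte char #8 = F0 9D 9A A2.
Offset 28: leading byte 0xF2 = 11110010 → 4-byte char #9 = F2 BE AB B4.
Offset 32: leading byte 0x59 = 01011001 → 1-byte char #10 = 59.
Offset 33: leading byte 0xE2 = 11100010 → 3-byte char #11 = E2 89 A1.
Offset 36: leading byte 0xE3 = 11100011 → 3-byte char #12 = E3 95 A7.
Leading byte 0xE3 = 11100011 matches 1110xxxx → 3-byte sequence.
Byte 1: 0xE3 = 11100011, payload 0011 (4 bits).
Byte 2: 0x95 = 10010101 (10xxxxxx ✓), payload 010101.
Byte 3: 0xA7 = 10100111 (10xxxxxx ✓), payload 100111.
Concatenate: 0011010101100111 = 0x3567 (16 bits → U+3567).

U+3567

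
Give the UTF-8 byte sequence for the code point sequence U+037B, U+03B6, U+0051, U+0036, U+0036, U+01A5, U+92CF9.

U+037B: 2-byte form → CD BB.
U+03B6: 2-byte form → CE B6.
U+0051: 1-byte form → 51.
U+0036: 1-byte form → 36.
U+0036: 1-byte form → 36.
U+01A5: 2-byte form → C6 A5.
U+92CF9: 4-byte form → F2 92 B3 B9.
Concatenated (13 bytes): CD BB CE B6 51 36 36 C6 A5 F2 92 B3 B9.

CD BB CE B6 51 36 36 C6 A5 F2 92 B3 B9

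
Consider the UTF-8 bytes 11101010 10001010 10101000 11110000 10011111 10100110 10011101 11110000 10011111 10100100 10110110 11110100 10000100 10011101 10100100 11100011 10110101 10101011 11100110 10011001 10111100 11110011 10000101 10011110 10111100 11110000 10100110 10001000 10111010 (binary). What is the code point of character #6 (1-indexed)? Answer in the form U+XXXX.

Offset 0: leading byte 0xEA = 11101010 → 3-byte char #1 = EA 8A A8.
Offset 3: leading byte 0xF0 = 11110000 → 4-byte char #2 = F0 9F A6 9D.
Offset 7: leading byte 0xF0 = 11110000 → 4-byte char #3 = F0 9F A4 B6.
Offset 11: leading byte 0xF4 = 11110100 → 4-byte char #4 = F4 84 9D A4.
Offset 15: leading byte 0xE3 = 11100011 → 3-byte char #5 = E3 B5 AB.
Offset 18: leading byte 0xE6 = 11100110 → 3-byte char #6 = E6 99 BC.
Leading byte 0xE6 = 11100110 matches 1110xxxx → 3-byte sequence.
Byte 1: 0xE6 = 11100110, payload 0110 (4 bits).
Byte 2: 0x99 = 10011001 (10xxxxxx ✓), payload 011001.
Byte 3: 0xBC = 10111100 (10xxxxxx ✓), payload 111100.
Concatenate: 0110011001111100 = 0x667C (16 bits → U+667C).

U+667C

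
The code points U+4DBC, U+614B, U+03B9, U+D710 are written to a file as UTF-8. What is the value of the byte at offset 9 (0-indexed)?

0x9C

U+4DBC → 3-byte form E4 B6 BC at offsets 0–2.
U+614B → 3-byte form E6 85 8B at offsets 3–5.
U+03B9 → 2-byte form CE B9 at offsets 6–7.
U+D710 → 3-byte form ED 9C 90 at offsets 8–10.
Offset 9 falls in char 4's range; it's byte 2 of ED 9C 90 = 0x9C.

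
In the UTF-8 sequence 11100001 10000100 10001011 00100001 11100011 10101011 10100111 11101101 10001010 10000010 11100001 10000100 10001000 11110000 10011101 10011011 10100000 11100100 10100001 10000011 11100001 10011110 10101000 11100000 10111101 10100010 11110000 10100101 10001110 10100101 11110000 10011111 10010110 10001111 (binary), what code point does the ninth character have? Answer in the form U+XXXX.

U+0F62

Offset 0: leading byte 0xE1 = 11100001 → 3-byte char #1 = E1 84 8B.
Offset 3: leading byte 0x21 = 00100001 → 1-byte char #2 = 21.
Offset 4: leading byte 0xE3 = 11100011 → 3-byte char #3 = E3 AB A7.
Offset 7: leading byte 0xED = 11101101 → 3-byte char #4 = ED 8A 82.
Offset 10: leading byte 0xE1 = 11100001 → 3-byte char #5 = E1 84 88.
Offset 13: leading byte 0xF0 = 11110000 → 4-byte char #6 = F0 9D 9B A0.
Offset 17: leading byte 0xE4 = 11100100 → 3-byte char #7 = E4 A1 83.
Offset 20: leading byte 0xE1 = 11100001 → 3-byte char #8 = E1 9E A8.
Offset 23: leading byte 0xE0 = 11100000 → 3-byte char #9 = E0 BD A2.
Leading byte 0xE0 = 11100000 matches 1110xxxx → 3-byte sequence.
Byte 1: 0xE0 = 11100000, payload 0000 (4 bits).
Byte 2: 0xBD = 10111101 (10xxxxxx ✓), payload 111101.
Byte 3: 0xA2 = 10100010 (10xxxxxx ✓), payload 100010.
Concatenate: 0000111101100010 = 0xF62 (16 bits → U+0F62).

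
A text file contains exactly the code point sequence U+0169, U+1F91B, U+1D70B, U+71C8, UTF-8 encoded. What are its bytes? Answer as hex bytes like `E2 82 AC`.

U+0169: 2-byte form → C5 A9.
U+1F91B: 4-byte form → F0 9F A4 9B.
U+1D70B: 4-byte form → F0 9D 9C 8B.
U+71C8: 3-byte form → E7 87 88.
Concatenated (13 bytes): C5 A9 F0 9F A4 9B F0 9D 9C 8B E7 87 88.

C5 A9 F0 9F A4 9B F0 9D 9C 8B E7 87 88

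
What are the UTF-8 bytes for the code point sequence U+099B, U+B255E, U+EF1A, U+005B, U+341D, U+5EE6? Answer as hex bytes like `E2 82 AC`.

U+099B: 3-byte form → E0 A6 9B.
U+B255E: 4-byte form → F2 B2 95 9E.
U+EF1A: 3-byte form → EE BC 9A.
U+005B: 1-byte form → 5B.
U+341D: 3-byte form → E3 90 9D.
U+5EE6: 3-byte form → E5 BB A6.
Concatenated (17 bytes): E0 A6 9B F2 B2 95 9E EE BC 9A 5B E3 90 9D E5 BB A6.

E0 A6 9B F2 B2 95 9E EE BC 9A 5B E3 90 9D E5 BB A6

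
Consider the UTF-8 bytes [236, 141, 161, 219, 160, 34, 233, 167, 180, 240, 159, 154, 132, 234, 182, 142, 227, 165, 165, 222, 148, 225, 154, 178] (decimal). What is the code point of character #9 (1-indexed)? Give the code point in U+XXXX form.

Offset 0: leading byte 0xEC = 11101100 → 3-byte char #1 = EC 8D A1.
Offset 3: leading byte 0xDB = 11011011 → 2-byte char #2 = DB A0.
Offset 5: leading byte 0x22 = 00100010 → 1-byte char #3 = 22.
Offset 6: leading byte 0xE9 = 11101001 → 3-byte char #4 = E9 A7 B4.
Offset 9: leading byte 0xF0 = 11110000 → 4-byte char #5 = F0 9F 9A 84.
Offset 13: leading byte 0xEA = 11101010 → 3-byte char #6 = EA B6 8E.
Offset 16: leading byte 0xE3 = 11100011 → 3-byte char #7 = E3 A5 A5.
Offset 19: leading byte 0xDE = 11011110 → 2-byte char #8 = DE 94.
Offset 21: leading byte 0xE1 = 11100001 → 3-byte char #9 = E1 9A B2.
Leading byte 0xE1 = 11100001 matches 1110xxxx → 3-byte sequence.
Byte 1: 0xE1 = 11100001, payload 0001 (4 bits).
Byte 2: 0x9A = 10011010 (10xxxxxx ✓), payload 011010.
Byte 3: 0xB2 = 10110010 (10xxxxxx ✓), payload 110010.
Concatenate: 0001011010110010 = 0x16B2 (16 bits → U+16B2).

U+16B2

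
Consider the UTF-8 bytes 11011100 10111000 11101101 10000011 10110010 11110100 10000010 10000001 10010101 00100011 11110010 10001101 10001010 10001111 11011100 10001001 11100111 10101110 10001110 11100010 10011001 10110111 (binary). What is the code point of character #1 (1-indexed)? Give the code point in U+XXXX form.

U+0738

Offset 0: leading byte 0xDC = 11011100 → 2-byte char #1 = DC B8.
Leading byte 0xDC = 11011100 matches 110xxxxx → 2-byte sequence.
Byte 1: 0xDC = 11011100, payload 11100 (5 bits).
Byte 2: 0xB8 = 10111000 (10xxxxxx ✓), payload 111000.
Concatenate: 11100111000 = 0x738 (11 bits → U+0738).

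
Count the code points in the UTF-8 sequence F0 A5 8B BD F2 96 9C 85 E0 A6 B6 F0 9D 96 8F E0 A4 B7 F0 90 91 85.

Byte at offset 0: 0xF0 = 11110000 → 4-byte char (#1). Advance 4.
Byte at offset 4: 0xF2 = 11110010 → 4-byte char (#2). Advance 4.
Byte at offset 8: 0xE0 = 11100000 → 3-byte char (#3). Advance 3.
Byte at offset 11: 0xF0 = 11110000 → 4-byte char (#4). Advance 4.
Byte at offset 15: 0xE0 = 11100000 → 3-byte char (#5). Advance 3.
Byte at offset 18: 0xF0 = 11110000 → 4-byte char (#6). Advance 4.
Reached end at offset 22 after 6 code points.

6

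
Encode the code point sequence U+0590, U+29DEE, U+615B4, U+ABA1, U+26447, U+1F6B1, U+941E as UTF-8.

D6 90 F0 A9 B7 AE F1 A1 96 B4 EA AE A1 F0 A6 91 87 F0 9F 9A B1 E9 90 9E

U+0590: 2-byte form → D6 90.
U+29DEE: 4-byte form → F0 A9 B7 AE.
U+615B4: 4-byte form → F1 A1 96 B4.
U+ABA1: 3-byte form → EA AE A1.
U+26447: 4-byte form → F0 A6 91 87.
U+1F6B1: 4-byte form → F0 9F 9A B1.
U+941E: 3-byte form → E9 90 9E.
Concatenated (24 bytes): D6 90 F0 A9 B7 AE F1 A1 96 B4 EA AE A1 F0 A6 91 87 F0 9F 9A B1 E9 90 9E.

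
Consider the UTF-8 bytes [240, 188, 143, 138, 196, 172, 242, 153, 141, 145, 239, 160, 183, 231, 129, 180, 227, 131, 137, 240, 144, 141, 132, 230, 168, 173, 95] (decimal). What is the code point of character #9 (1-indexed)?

Offset 0: leading byte 0xF0 = 11110000 → 4-byte char #1 = F0 BC 8F 8A.
Offset 4: leading byte 0xC4 = 11000100 → 2-byte char #2 = C4 AC.
Offset 6: leading byte 0xF2 = 11110010 → 4-byte char #3 = F2 99 8D 91.
Offset 10: leading byte 0xEF = 11101111 → 3-byte char #4 = EF A0 B7.
Offset 13: leading byte 0xE7 = 11100111 → 3-byte char #5 = E7 81 B4.
Offset 16: leading byte 0xE3 = 11100011 → 3-byte char #6 = E3 83 89.
Offset 19: leading byte 0xF0 = 11110000 → 4-byte char #7 = F0 90 8D 84.
Offset 23: leading byte 0xE6 = 11100110 → 3-byte char #8 = E6 A8 AD.
Offset 26: leading byte 0x5F = 01011111 → 1-byte char #9 = 5F.
Leading byte 0x5F = 01011111 matches 0xxxxxxx → 1-byte sequence.
Byte 1: 0x5F = 01011111, payload 1011111 (7 bits).
Concatenate: 1011111 = 0x5F (7 bits → U+005F).

U+005F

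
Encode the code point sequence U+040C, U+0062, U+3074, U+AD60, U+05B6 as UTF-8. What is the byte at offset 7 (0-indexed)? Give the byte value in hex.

U+040C → 2-byte form D0 8C at offsets 0–1.
U+0062 → 1-byte form 62 at offsets 2–2.
U+3074 → 3-byte form E3 81 B4 at offsets 3–5.
U+AD60 → 3-byte form EA B5 A0 at offsets 6–8.
Offset 7 falls in char 4's range; it's byte 2 of EA B5 A0 = 0xB5.

0xB5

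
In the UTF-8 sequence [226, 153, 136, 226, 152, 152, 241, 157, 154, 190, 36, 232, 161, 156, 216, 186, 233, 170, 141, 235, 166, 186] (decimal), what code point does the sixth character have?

Offset 0: leading byte 0xE2 = 11100010 → 3-byte char #1 = E2 99 88.
Offset 3: leading byte 0xE2 = 11100010 → 3-byte char #2 = E2 98 98.
Offset 6: leading byte 0xF1 = 11110001 → 4-byte char #3 = F1 9D 9A BE.
Offset 10: leading byte 0x24 = 00100100 → 1-byte char #4 = 24.
Offset 11: leading byte 0xE8 = 11101000 → 3-byte char #5 = E8 A1 9C.
Offset 14: leading byte 0xD8 = 11011000 → 2-byte char #6 = D8 BA.
Leading byte 0xD8 = 11011000 matches 110xxxxx → 2-byte sequence.
Byte 1: 0xD8 = 11011000, payload 11000 (5 bits).
Byte 2: 0xBA = 10111010 (10xxxxxx ✓), payload 111010.
Concatenate: 11000111010 = 0x63A (11 bits → U+063A).

U+063A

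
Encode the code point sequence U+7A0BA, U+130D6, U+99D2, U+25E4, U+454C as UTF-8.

U+7A0BA: 4-byte form → F1 BA 82 BA.
U+130D6: 4-byte form → F0 93 83 96.
U+99D2: 3-byte form → E9 A7 92.
U+25E4: 3-byte form → E2 97 A4.
U+454C: 3-byte form → E4 95 8C.
Concatenated (17 bytes): F1 BA 82 BA F0 93 83 96 E9 A7 92 E2 97 A4 E4 95 8C.

F1 BA 82 BA F0 93 83 96 E9 A7 92 E2 97 A4 E4 95 8C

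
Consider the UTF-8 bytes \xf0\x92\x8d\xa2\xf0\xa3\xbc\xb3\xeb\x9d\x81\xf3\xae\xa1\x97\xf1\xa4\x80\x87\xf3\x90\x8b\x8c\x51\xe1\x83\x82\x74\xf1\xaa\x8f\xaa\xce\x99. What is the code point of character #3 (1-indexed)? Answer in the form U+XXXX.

U+B741

Offset 0: leading byte 0xF0 = 11110000 → 4-byte char #1 = F0 92 8D A2.
Offset 4: leading byte 0xF0 = 11110000 → 4-byte char #2 = F0 A3 BC B3.
Offset 8: leading byte 0xEB = 11101011 → 3-byte char #3 = EB 9D 81.
Leading byte 0xEB = 11101011 matches 1110xxxx → 3-byte sequence.
Byte 1: 0xEB = 11101011, payload 1011 (4 bits).
Byte 2: 0x9D = 10011101 (10xxxxxx ✓), payload 011101.
Byte 3: 0x81 = 10000001 (10xxxxxx ✓), payload 000001.
Concatenate: 1011011101000001 = 0xB741 (16 bits → U+B741).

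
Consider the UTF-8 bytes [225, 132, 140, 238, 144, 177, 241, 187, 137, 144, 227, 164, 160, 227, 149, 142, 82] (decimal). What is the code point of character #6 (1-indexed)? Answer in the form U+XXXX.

Offset 0: leading byte 0xE1 = 11100001 → 3-byte char #1 = E1 84 8C.
Offset 3: leading byte 0xEE = 11101110 → 3-byte char #2 = EE 90 B1.
Offset 6: leading byte 0xF1 = 11110001 → 4-byte char #3 = F1 BB 89 90.
Offset 10: leading byte 0xE3 = 11100011 → 3-byte char #4 = E3 A4 A0.
Offset 13: leading byte 0xE3 = 11100011 → 3-byte char #5 = E3 95 8E.
Offset 16: leading byte 0x52 = 01010010 → 1-byte char #6 = 52.
Leading byte 0x52 = 01010010 matches 0xxxxxxx → 1-byte sequence.
Byte 1: 0x52 = 01010010, payload 1010010 (7 bits).
Concatenate: 1010010 = 0x52 (7 bits → U+0052).

U+0052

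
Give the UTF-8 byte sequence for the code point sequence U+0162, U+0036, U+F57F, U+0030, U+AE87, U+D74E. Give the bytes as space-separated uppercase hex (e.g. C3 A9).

C5 A2 36 EF 95 BF 30 EA BA 87 ED 9D 8E

U+0162: 2-byte form → C5 A2.
U+0036: 1-byte form → 36.
U+F57F: 3-byte form → EF 95 BF.
U+0030: 1-byte form → 30.
U+AE87: 3-byte form → EA BA 87.
U+D74E: 3-byte form → ED 9D 8E.
Concatenated (13 bytes): C5 A2 36 EF 95 BF 30 EA BA 87 ED 9D 8E.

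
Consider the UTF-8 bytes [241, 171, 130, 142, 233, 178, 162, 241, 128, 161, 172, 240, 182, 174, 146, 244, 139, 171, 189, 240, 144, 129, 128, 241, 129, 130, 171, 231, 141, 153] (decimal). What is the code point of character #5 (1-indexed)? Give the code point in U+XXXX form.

Offset 0: leading byte 0xF1 = 11110001 → 4-byte char #1 = F1 AB 82 8E.
Offset 4: leading byte 0xE9 = 11101001 → 3-byte char #2 = E9 B2 A2.
Offset 7: leading byte 0xF1 = 11110001 → 4-byte char #3 = F1 80 A1 AC.
Offset 11: leading byte 0xF0 = 11110000 → 4-byte char #4 = F0 B6 AE 92.
Offset 15: leading byte 0xF4 = 11110100 → 4-byte char #5 = F4 8B AB BD.
Leading byte 0xF4 = 11110100 matches 11110xxx → 4-byte sequence.
Byte 1: 0xF4 = 11110100, payload 100 (3 bits).
Byte 2: 0x8B = 10001011 (10xxxxxx ✓), payload 001011.
Byte 3: 0xAB = 10101011 (10xxxxxx ✓), payload 101011.
Byte 4: 0xBD = 10111101 (10xxxxxx ✓), payload 111101.
Concatenate: 100001011101011111101 = 0x10BAFD (21 bits → U+10BAFD).

U+10BAFD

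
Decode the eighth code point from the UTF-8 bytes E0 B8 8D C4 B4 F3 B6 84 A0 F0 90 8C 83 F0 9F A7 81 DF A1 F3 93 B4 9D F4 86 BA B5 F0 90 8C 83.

Offset 0: leading byte 0xE0 = 11100000 → 3-byte char #1 = E0 B8 8D.
Offset 3: leading byte 0xC4 = 11000100 → 2-byte char #2 = C4 B4.
Offset 5: leading byte 0xF3 = 11110011 → 4-byte char #3 = F3 B6 84 A0.
Offset 9: leading byte 0xF0 = 11110000 → 4-byte char #4 = F0 90 8C 83.
Offset 13: leading byte 0xF0 = 11110000 → 4-byte char #5 = F0 9F A7 81.
Offset 17: leading byte 0xDF = 11011111 → 2-byte char #6 = DF A1.
Offset 19: leading byte 0xF3 = 11110011 → 4-byte char #7 = F3 93 B4 9D.
Offset 23: leading byte 0xF4 = 11110100 → 4-byte char #8 = F4 86 BA B5.
Leading byte 0xF4 = 11110100 matches 11110xxx → 4-byte sequence.
Byte 1: 0xF4 = 11110100, payload 100 (3 bits).
Byte 2: 0x86 = 10000110 (10xxxxxx ✓), payload 000110.
Byte 3: 0xBA = 10111010 (10xxxxxx ✓), payload 111010.
Byte 4: 0xB5 = 10110101 (10xxxxxx ✓), payload 110101.
Concatenate: 100000110111010110101 = 0x106EB5 (21 bits → U+106EB5).

U+106EB5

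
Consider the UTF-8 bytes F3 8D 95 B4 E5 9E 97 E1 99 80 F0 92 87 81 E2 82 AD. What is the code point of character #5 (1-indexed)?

Offset 0: leading byte 0xF3 = 11110011 → 4-byte char #1 = F3 8D 95 B4.
Offset 4: leading byte 0xE5 = 11100101 → 3-byte char #2 = E5 9E 97.
Offset 7: leading byte 0xE1 = 11100001 → 3-byte char #3 = E1 99 80.
Offset 10: leading byte 0xF0 = 11110000 → 4-byte char #4 = F0 92 87 81.
Offset 14: leading byte 0xE2 = 11100010 → 3-byte char #5 = E2 82 AD.
Leading byte 0xE2 = 11100010 matches 1110xxxx → 3-byte sequence.
Byte 1: 0xE2 = 11100010, payload 0010 (4 bits).
Byte 2: 0x82 = 10000010 (10xxxxxx ✓), payload 000010.
Byte 3: 0xAD = 10101101 (10xxxxxx ✓), payload 101101.
Concatenate: 0010000010101101 = 0x20AD (16 bits → U+20AD).

U+20AD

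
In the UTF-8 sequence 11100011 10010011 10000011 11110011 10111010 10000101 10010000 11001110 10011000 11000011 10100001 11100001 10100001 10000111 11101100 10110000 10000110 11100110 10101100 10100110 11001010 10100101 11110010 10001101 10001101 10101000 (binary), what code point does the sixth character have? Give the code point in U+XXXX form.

Offset 0: leading byte 0xE3 = 11100011 → 3-byte char #1 = E3 93 83.
Offset 3: leading byte 0xF3 = 11110011 → 4-byte char #2 = F3 BA 85 90.
Offset 7: leading byte 0xCE = 11001110 → 2-byte char #3 = CE 98.
Offset 9: leading byte 0xC3 = 11000011 → 2-byte char #4 = C3 A1.
Offset 11: leading byte 0xE1 = 11100001 → 3-byte char #5 = E1 A1 87.
Offset 14: leading byte 0xEC = 11101100 → 3-byte char #6 = EC B0 86.
Leading byte 0xEC = 11101100 matches 1110xxxx → 3-byte sequence.
Byte 1: 0xEC = 11101100, payload 1100 (4 bits).
Byte 2: 0xB0 = 10110000 (10xxxxxx ✓), payload 110000.
Byte 3: 0x86 = 10000110 (10xxxxxx ✓), payload 000110.
Concatenate: 1100110000000110 = 0xCC06 (16 bits → U+CC06).

U+CC06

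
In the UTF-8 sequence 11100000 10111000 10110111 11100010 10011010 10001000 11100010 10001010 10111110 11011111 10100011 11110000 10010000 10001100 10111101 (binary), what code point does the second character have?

U+2688

Offset 0: leading byte 0xE0 = 11100000 → 3-byte char #1 = E0 B8 B7.
Offset 3: leading byte 0xE2 = 11100010 → 3-byte char #2 = E2 9A 88.
Leading byte 0xE2 = 11100010 matches 1110xxxx → 3-byte sequence.
Byte 1: 0xE2 = 11100010, payload 0010 (4 bits).
Byte 2: 0x9A = 10011010 (10xxxxxx ✓), payload 011010.
Byte 3: 0x88 = 10001000 (10xxxxxx ✓), payload 001000.
Concatenate: 0010011010001000 = 0x2688 (16 bits → U+2688).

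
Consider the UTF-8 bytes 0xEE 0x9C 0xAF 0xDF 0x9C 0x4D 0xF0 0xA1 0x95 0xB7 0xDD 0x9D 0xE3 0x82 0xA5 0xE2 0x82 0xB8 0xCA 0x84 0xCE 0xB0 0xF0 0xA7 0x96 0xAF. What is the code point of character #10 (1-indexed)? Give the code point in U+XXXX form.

Offset 0: leading byte 0xEE = 11101110 → 3-byte char #1 = EE 9C AF.
Offset 3: leading byte 0xDF = 11011111 → 2-byte char #2 = DF 9C.
Offset 5: leading byte 0x4D = 01001101 → 1-byte char #3 = 4D.
Offset 6: leading byte 0xF0 = 11110000 → 4-byte char #4 = F0 A1 95 B7.
Offset 10: leading byte 0xDD = 11011101 → 2-byte char #5 = DD 9D.
Offset 12: leading byte 0xE3 = 11100011 → 3-byte char #6 = E3 82 A5.
Offset 15: leading byte 0xE2 = 11100010 → 3-byte char #7 = E2 82 B8.
Offset 18: leading byte 0xCA = 11001010 → 2-byte char #8 = CA 84.
Offset 20: leading byte 0xCE = 11001110 → 2-byte char #9 = CE B0.
Offset 22: leading byte 0xF0 = 11110000 → 4-byte char #10 = F0 A7 96 AF.
Leading byte 0xF0 = 11110000 matches 11110xxx → 4-byte sequence.
Byte 1: 0xF0 = 11110000, payload 000 (3 bits).
Byte 2: 0xA7 = 10100111 (10xxxxxx ✓), payload 100111.
Byte 3: 0x96 = 10010110 (10xxxxxx ✓), payload 010110.
Byte 4: 0xAF = 10101111 (10xxxxxx ✓), payload 101111.
Concatenate: 000100111010110101111 = 0x275AF (21 bits → U+275AF).

U+275AF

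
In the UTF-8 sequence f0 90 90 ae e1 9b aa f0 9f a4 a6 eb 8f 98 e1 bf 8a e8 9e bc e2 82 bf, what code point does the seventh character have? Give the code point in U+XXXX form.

U+20BF

Offset 0: leading byte 0xF0 = 11110000 → 4-byte char #1 = F0 90 90 AE.
Offset 4: leading byte 0xE1 = 11100001 → 3-byte char #2 = E1 9B AA.
Offset 7: leading byte 0xF0 = 11110000 → 4-byte char #3 = F0 9F A4 A6.
Offset 11: leading byte 0xEB = 11101011 → 3-byte char #4 = EB 8F 98.
Offset 14: leading byte 0xE1 = 11100001 → 3-byte char #5 = E1 BF 8A.
Offset 17: leading byte 0xE8 = 11101000 → 3-byte char #6 = E8 9E BC.
Offset 20: leading byte 0xE2 = 11100010 → 3-byte char #7 = E2 82 BF.
Leading byte 0xE2 = 11100010 matches 1110xxxx → 3-byte sequence.
Byte 1: 0xE2 = 11100010, payload 0010 (4 bits).
Byte 2: 0x82 = 10000010 (10xxxxxx ✓), payload 000010.
Byte 3: 0xBF = 10111111 (10xxxxxx ✓), payload 111111.
Concatenate: 0010000010111111 = 0x20BF (16 bits → U+20BF).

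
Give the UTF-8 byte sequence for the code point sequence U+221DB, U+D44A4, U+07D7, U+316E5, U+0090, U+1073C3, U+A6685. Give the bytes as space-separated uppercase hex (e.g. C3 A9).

U+221DB: 4-byte form → F0 A2 87 9B.
U+D44A4: 4-byte form → F3 94 92 A4.
U+07D7: 2-byte form → DF 97.
U+316E5: 4-byte form → F0 B1 9B A5.
U+0090: 2-byte form → C2 90.
U+1073C3: 4-byte form → F4 87 8F 83.
U+A6685: 4-byte form → F2 A6 9A 85.
Concatenated (24 bytes): F0 A2 87 9B F3 94 92 A4 DF 97 F0 B1 9B A5 C2 90 F4 87 8F 83 F2 A6 9A 85.

F0 A2 87 9B F3 94 92 A4 DF 97 F0 B1 9B A5 C2 90 F4 87 8F 83 F2 A6 9A 85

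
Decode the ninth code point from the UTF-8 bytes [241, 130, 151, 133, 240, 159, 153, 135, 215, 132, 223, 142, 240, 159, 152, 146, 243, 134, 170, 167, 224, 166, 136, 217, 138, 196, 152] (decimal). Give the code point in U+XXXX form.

Offset 0: leading byte 0xF1 = 11110001 → 4-byte char #1 = F1 82 97 85.
Offset 4: leading byte 0xF0 = 11110000 → 4-byte char #2 = F0 9F 99 87.
Offset 8: leading byte 0xD7 = 11010111 → 2-byte char #3 = D7 84.
Offset 10: leading byte 0xDF = 11011111 → 2-byte char #4 = DF 8E.
Offset 12: leading byte 0xF0 = 11110000 → 4-byte char #5 = F0 9F 98 92.
Offset 16: leading byte 0xF3 = 11110011 → 4-byte char #6 = F3 86 AA A7.
Offset 20: leading byte 0xE0 = 11100000 → 3-byte char #7 = E0 A6 88.
Offset 23: leading byte 0xD9 = 11011001 → 2-byte char #8 = D9 8A.
Offset 25: leading byte 0xC4 = 11000100 → 2-byte char #9 = C4 98.
Leading byte 0xC4 = 11000100 matches 110xxxxx → 2-byte sequence.
Byte 1: 0xC4 = 11000100, payload 00100 (5 bits).
Byte 2: 0x98 = 10011000 (10xxxxxx ✓), payload 011000.
Concatenate: 00100011000 = 0x118 (11 bits → U+0118).

U+0118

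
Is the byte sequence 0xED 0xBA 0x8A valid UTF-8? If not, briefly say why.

Structurally a 3-byte sequence; payload = 0xDE8A.
But 0xDE8A is in U+D800–U+DFFF, the surrogate range. Surrogates are not Unicode scalar values and are forbidden in UTF-8.

invalid (encodes a surrogate (U+D800–U+DFFF))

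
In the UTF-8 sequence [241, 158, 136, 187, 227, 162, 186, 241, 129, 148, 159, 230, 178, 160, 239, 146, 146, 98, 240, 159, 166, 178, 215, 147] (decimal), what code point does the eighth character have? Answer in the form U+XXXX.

U+05D3

Offset 0: leading byte 0xF1 = 11110001 → 4-byte char #1 = F1 9E 88 BB.
Offset 4: leading byte 0xE3 = 11100011 → 3-byte char #2 = E3 A2 BA.
Offset 7: leading byte 0xF1 = 11110001 → 4-byte char #3 = F1 81 94 9F.
Offset 11: leading byte 0xE6 = 11100110 → 3-byte char #4 = E6 B2 A0.
Offset 14: leading byte 0xEF = 11101111 → 3-byte char #5 = EF 92 92.
Offset 17: leading byte 0x62 = 01100010 → 1-byte char #6 = 62.
Offset 18: leading byte 0xF0 = 11110000 → 4-byte char #7 = F0 9F A6 B2.
Offset 22: leading byte 0xD7 = 11010111 → 2-byte char #8 = D7 93.
Leading byte 0xD7 = 11010111 matches 110xxxxx → 2-byte sequence.
Byte 1: 0xD7 = 11010111, payload 10111 (5 bits).
Byte 2: 0x93 = 10010011 (10xxxxxx ✓), payload 010011.
Concatenate: 10111010011 = 0x5D3 (11 bits → U+05D3).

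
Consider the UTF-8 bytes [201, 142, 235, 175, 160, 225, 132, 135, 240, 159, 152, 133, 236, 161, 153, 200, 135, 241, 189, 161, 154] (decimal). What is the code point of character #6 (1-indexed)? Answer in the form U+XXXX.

U+0207

Offset 0: leading byte 0xC9 = 11001001 → 2-byte char #1 = C9 8E.
Offset 2: leading byte 0xEB = 11101011 → 3-byte char #2 = EB AF A0.
Offset 5: leading byte 0xE1 = 11100001 → 3-byte char #3 = E1 84 87.
Offset 8: leading byte 0xF0 = 11110000 → 4-byte char #4 = F0 9F 98 85.
Offset 12: leading byte 0xEC = 11101100 → 3-byte char #5 = EC A1 99.
Offset 15: leading byte 0xC8 = 11001000 → 2-byte char #6 = C8 87.
Leading byte 0xC8 = 11001000 matches 110xxxxx → 2-byte sequence.
Byte 1: 0xC8 = 11001000, payload 01000 (5 bits).
Byte 2: 0x87 = 10000111 (10xxxxxx ✓), payload 000111.
Concatenate: 01000000111 = 0x207 (11 bits → U+0207).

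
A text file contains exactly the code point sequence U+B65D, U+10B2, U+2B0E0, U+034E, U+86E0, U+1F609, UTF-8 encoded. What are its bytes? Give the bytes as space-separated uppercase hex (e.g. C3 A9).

U+B65D: 3-byte form → EB 99 9D.
U+10B2: 3-byte form → E1 82 B2.
U+2B0E0: 4-byte form → F0 AB 83 A0.
U+034E: 2-byte form → CD 8E.
U+86E0: 3-byte form → E8 9B A0.
U+1F609: 4-byte form → F0 9F 98 89.
Concatenated (19 bytes): EB 99 9D E1 82 B2 F0 AB 83 A0 CD 8E E8 9B A0 F0 9F 98 89.

EB 99 9D E1 82 B2 F0 AB 83 A0 CD 8E E8 9B A0 F0 9F 98 89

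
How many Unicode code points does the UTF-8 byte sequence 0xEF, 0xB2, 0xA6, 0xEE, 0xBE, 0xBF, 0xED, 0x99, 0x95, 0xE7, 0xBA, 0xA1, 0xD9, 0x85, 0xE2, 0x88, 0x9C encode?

6

Byte at offset 0: 0xEF = 11101111 → 3-byte char (#1). Advance 3.
Byte at offset 3: 0xEE = 11101110 → 3-byte char (#2). Advance 3.
Byte at offset 6: 0xED = 11101101 → 3-byte char (#3). Advance 3.
Byte at offset 9: 0xE7 = 11100111 → 3-byte char (#4). Advance 3.
Byte at offset 12: 0xD9 = 11011001 → 2-byte char (#5). Advance 2.
Byte at offset 14: 0xE2 = 11100010 → 3-byte char (#6). Advance 3.
Reached end at offset 17 after 6 code points.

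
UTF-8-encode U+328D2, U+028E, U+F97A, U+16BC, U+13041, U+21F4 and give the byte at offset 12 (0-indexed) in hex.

U+328D2 → 4-byte form F0 B2 A3 92 at offsets 0–3.
U+028E → 2-byte form CA 8E at offsets 4–5.
U+F97A → 3-byte form EF A5 BA at offsets 6–8.
U+16BC → 3-byte form E1 9A BC at offsets 9–11.
U+13041 → 4-byte form F0 93 81 81 at offsets 12–15.
Offset 12 falls in char 5's range; it's byte 1 of F0 93 81 81 = 0xF0.

0xF0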